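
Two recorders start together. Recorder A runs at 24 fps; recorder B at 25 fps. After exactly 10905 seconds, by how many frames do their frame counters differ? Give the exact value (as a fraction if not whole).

10905 frames

A emits 24 × 10905 = 261720 frames; B emits 25 × 10905 = 272625.
Difference = 10905 frames; B is ahead of A.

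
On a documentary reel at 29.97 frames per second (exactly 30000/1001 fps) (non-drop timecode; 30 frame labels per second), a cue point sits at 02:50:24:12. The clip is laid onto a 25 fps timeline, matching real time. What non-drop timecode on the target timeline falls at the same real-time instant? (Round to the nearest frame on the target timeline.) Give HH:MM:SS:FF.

Source frame index: (2×3600 + 50×60 + 24) × 30 + 12 = 306732.
Real time: 306732 / (30000/1001) = 25586561/2500 s.
Target frame: (25586561/2500) × (25) = 25586561/100 ≈ 255865.610 → 255866.
At 25 labels/s: frame 255866 → 02:50:34:16.

02:50:34:16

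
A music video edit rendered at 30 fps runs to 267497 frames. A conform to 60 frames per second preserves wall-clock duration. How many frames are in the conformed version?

534994 frames

Target frames = source frames × (target rate / source rate) = 267497 × (60)/(30) = 267497 × 2 = 534994.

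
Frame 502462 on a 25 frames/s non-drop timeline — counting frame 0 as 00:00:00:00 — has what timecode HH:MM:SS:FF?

502462 ÷ 25 = 20098 full seconds, remainder 12 frames.
20098 s = 5 h 34 min 58 s.
Timecode: 05:34:58:12.

05:34:58:12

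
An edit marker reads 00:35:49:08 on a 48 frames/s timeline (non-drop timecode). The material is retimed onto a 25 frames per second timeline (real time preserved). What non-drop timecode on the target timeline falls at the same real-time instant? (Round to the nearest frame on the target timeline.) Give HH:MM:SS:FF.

Source frame index: (0×3600 + 35×60 + 49) × 48 + 8 = 103160.
Real time: 103160 / (48) = 12895/6 s.
Target frame: (12895/6) × (25) = 322375/6 ≈ 53729.167 → 53729.
At 25 labels/s: frame 53729 → 00:35:49:04.

00:35:49:04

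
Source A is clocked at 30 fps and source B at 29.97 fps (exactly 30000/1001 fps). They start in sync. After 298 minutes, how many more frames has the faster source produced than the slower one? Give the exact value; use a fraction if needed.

536400/1001 frames

298 min = 17880 s.
A emits 30 × 17880 = 536400 frames; B emits 30000/1001 × 17880 = 536400000/1001.
Difference = 536400/1001 frames (≈ 535.8641); B is behind A.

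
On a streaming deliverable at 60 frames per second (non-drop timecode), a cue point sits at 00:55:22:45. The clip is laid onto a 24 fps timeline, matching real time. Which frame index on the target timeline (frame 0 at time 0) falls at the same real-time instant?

Source frame index: (0×3600 + 55×60 + 22) × 60 + 45 = 199365.
Real time: 199365 / (60) = 13291/4 s.
Target frame: (13291/4) × (24) = 79746.

frame 79746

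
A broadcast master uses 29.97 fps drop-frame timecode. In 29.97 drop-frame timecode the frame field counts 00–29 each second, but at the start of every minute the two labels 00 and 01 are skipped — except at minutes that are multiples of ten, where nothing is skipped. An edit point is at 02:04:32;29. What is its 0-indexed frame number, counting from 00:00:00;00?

223965

As if non-drop at 30 labels/s: (2 × 3600 + 4 × 60 + 32) × 30 + 29 = 224189.
Minute boundaries passed: 124; those not divisible by 10: 124 − 12 = 112; dropped labels = 2 × 112 = 224.
Actual frame index = 224189 − 224 = 223965.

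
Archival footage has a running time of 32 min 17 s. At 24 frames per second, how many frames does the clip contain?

32 min 17 s = 1937 s.
Frames = 1937 × 24 = 46488.

46488 frames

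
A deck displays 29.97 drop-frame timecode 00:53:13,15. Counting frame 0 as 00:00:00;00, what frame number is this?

As if non-drop at 30 labels/s: (0 × 3600 + 53 × 60 + 13) × 30 + 15 = 95805.
Minute boundaries passed: 53; those not divisible by 10: 53 − 5 = 48; dropped labels = 2 × 48 = 96.
Actual frame index = 95805 − 96 = 95709.

95709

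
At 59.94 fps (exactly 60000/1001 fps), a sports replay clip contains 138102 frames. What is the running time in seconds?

2304.0017 seconds

Running time = 138102 / (60000/1001) = 2304.0017 s.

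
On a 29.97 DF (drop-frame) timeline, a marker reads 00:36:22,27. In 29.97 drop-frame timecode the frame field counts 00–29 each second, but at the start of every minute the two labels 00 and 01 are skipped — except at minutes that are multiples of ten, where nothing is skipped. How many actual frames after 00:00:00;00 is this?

Complete 10-minute blocks: 3, each 17982 frames → 53946.
Remaining 6 whole minutes in the current block: 1800 + 5 × 1798 = 10790 frames.
Within the current minute: 22 × 30 + 27 − 2 = 685 (labels ;00/;01 skipped at this minute). Total = 53946 + 10790 + 685 = 65421.

65421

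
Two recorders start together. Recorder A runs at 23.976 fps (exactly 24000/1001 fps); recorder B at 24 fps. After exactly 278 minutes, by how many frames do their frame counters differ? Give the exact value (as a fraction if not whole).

400320/1001 frames

278 min = 16680 s.
A emits 24000/1001 × 16680 = 400320000/1001 frames; B emits 24 × 16680 = 400320.
Difference = 400320/1001 frames (≈ 399.9201); B is ahead of A.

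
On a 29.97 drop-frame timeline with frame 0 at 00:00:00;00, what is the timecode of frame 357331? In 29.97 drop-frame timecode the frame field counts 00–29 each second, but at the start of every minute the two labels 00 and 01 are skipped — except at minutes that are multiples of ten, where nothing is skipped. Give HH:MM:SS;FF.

Each 10-minute DF block holds 10 × 60 × 30 − 9 × 2 = 17982 frames. 357331 ÷ 17982 → 19 full blocks, remainder 15673.
Within the partial block the first minute is 1800 frames and each further minute 1798, so 8 further minute boundaries passed. Total skipped labels = 18 × 19 + 2 × 8 = 358.
Non-drop label index = 357331 + 358 = 357689; at 30 labels/s that is 03:18:42:29, i.e. DF 03:18:42;29.

03:18:42;29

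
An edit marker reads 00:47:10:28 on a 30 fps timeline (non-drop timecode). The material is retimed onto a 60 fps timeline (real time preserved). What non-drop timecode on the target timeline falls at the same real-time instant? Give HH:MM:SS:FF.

Source frame index: (0×3600 + 47×60 + 10) × 30 + 28 = 84928.
Real time: 84928 / (30) = 42464/15 s.
Target frame: (42464/15) × (60) = 169856.
At 60 labels/s: frame 169856 → 00:47:10:56.

00:47:10:56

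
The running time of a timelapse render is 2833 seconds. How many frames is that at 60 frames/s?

169980 frames

Frames = 2833 × 60 = 169980.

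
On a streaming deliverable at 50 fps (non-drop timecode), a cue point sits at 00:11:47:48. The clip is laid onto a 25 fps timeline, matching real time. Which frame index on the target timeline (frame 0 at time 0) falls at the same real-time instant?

Source frame index: (0×3600 + 11×60 + 47) × 50 + 48 = 35398.
Real time: 35398 / (50) = 17699/25 s.
Target frame: (17699/25) × (25) = 17699.

frame 17699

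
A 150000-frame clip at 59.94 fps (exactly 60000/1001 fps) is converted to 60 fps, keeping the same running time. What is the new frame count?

150150 frames

Target frames = source frames × (target rate / source rate) = 150000 × (60)/(60000/1001) = 150000 × 1001/1000 = 150150.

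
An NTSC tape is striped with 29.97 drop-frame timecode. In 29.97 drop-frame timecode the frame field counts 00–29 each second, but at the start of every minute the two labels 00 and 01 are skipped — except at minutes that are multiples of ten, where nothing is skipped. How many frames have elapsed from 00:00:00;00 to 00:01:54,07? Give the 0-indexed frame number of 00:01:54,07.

Complete 10-minute blocks: 0, each 17982 frames → 0.
Remaining 1 whole minute in the current block: 1800 + 0 × 1798 = 1800 frames.
Within the current minute: 54 × 30 + 7 − 2 = 1625 (labels ;00/;01 skipped at this minute). Total = 0 + 1800 + 1625 = 3425.

3425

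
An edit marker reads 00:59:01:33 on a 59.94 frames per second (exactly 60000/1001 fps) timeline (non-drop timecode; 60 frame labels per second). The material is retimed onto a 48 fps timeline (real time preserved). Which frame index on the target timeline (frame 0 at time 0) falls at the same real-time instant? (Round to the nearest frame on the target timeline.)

frame 170164

Source frame index: (0×3600 + 59×60 + 1) × 60 + 33 = 212493.
Real time: 212493 / (60000/1001) = 70901831/20000 s.
Target frame: (70901831/20000) × (48) = 212705493/1250 ≈ 170164.394 → 170164.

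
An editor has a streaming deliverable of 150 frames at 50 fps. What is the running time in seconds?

3 seconds

Running time = 150 / (50) = 3 s.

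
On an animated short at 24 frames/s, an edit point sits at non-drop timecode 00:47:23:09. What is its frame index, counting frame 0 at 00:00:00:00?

Total seconds to the label: (0 × 3600 + 47 × 60 + 23) = 2843.
Frame index = 2843 × 24 + 9 = 68241.

68241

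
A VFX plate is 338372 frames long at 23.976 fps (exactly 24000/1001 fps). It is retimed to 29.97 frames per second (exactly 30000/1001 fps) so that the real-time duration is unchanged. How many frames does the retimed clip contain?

422965 frames

Target frames = source frames × (target rate / source rate) = 338372 × (30000/1001)/(24000/1001) = 338372 × 5/4 = 422965.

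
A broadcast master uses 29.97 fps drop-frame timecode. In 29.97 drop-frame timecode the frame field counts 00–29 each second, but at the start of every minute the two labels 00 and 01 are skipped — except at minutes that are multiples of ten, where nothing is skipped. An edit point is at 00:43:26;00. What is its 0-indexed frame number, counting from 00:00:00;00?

78102

As if non-drop at 30 labels/s: (0 × 3600 + 43 × 60 + 26) × 30 + 0 = 78180.
Minute boundaries passed: 43; those not divisible by 10: 43 − 4 = 39; dropped labels = 2 × 39 = 78.
Actual frame index = 78180 − 78 = 78102.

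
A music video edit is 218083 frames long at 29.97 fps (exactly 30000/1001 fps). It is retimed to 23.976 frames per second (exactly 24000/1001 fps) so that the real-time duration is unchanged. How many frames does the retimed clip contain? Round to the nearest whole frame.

174466 frames

Frames at target rate = 218083 × (24000/1001) / (30000/1001) = 872332/5 ≈ 174466.400.
Nearest whole frame: 174466.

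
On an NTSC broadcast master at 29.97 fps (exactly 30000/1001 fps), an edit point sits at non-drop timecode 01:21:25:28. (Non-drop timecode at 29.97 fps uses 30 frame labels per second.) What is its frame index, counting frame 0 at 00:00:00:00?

Total seconds to the label: (1 × 3600 + 21 × 60 + 25) = 4885.
Frame index = 4885 × 30 + 28 = 146578.

frame 146578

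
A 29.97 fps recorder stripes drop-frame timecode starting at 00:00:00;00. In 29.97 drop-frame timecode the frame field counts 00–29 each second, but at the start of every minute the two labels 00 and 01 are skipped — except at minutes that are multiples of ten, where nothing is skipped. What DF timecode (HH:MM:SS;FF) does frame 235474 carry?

Ten DF minutes hold 17982 frames, so frame 235474 lies in block 13 (frames 233766–251747) with 1708 frames into that block.
The block's first minute is 1800 frames and the rest 1798 each; 1708 frames reaches minute 0, so 13 × 18 + 0 × 2 = 234 labels have been skipped so far.
Adding those back, label number 235474 + 234 = 235708 at 30 labels/s is 7856 s + 28 f = 2 h 10 min 56 s frame 28, i.e. 02:10:56;28.

02:10:56;28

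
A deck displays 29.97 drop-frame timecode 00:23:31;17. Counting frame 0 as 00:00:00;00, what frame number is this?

42305

Complete 10-minute blocks: 2, each 17982 frames → 35964.
Remaining 3 whole minutes in the current block: 1800 + 2 × 1798 = 5396 frames.
Within the current minute: 31 × 30 + 17 − 2 = 945 (labels ;00/;01 skipped at this minute). Total = 35964 + 5396 + 945 = 42305.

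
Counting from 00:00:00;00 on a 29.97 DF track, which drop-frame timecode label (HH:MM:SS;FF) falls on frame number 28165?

00:15:39;23

Each 10-minute DF block holds 10 × 60 × 30 − 9 × 2 = 17982 frames. 28165 ÷ 17982 → 1 full block, remainder 10183.
Within the partial block the first minute is 1800 frames and each further minute 1798, so 5 further minute boundaries passed. Total skipped labels = 18 × 1 + 2 × 5 = 28.
Non-drop label index = 28165 + 28 = 28193; at 30 labels/s that is 00:15:39:23, i.e. DF 00:15:39;23.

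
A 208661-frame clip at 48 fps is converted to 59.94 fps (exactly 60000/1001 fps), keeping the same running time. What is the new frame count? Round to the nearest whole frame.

Frames at target rate = 208661 × (60000/1001) / (48) = 260826250/1001 ≈ 260565.684.
Nearest whole frame: 260566.

260566 frames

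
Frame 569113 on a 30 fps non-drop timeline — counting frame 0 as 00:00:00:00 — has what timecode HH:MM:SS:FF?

569113 ÷ 30 = 18970 full seconds, remainder 13 frames.
18970 s = 5 h 16 min 10 s.
Timecode: 05:16:10:13.

05:16:10:13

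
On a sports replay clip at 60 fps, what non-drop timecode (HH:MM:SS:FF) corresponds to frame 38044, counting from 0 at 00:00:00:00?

38044 ÷ 60 = 634 full seconds, remainder 4 frames.
634 s = 0 h 10 min 34 s.
Timecode: 00:10:34:04.

00:10:34:04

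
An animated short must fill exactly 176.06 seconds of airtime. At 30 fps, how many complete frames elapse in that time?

Frames = 176.06 × 30 = 26409/5 ≈ 5281.8000.
Complete frames: 5281.

5281 frames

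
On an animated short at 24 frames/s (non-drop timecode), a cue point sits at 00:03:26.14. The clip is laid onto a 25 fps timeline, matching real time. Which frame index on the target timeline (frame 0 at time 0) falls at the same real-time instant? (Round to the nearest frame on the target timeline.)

frame 5165

Source frame index: (0×3600 + 3×60 + 26) × 24 + 14 = 4958.
Real time: 4958 / (24) = 2479/12 s.
Target frame: (2479/12) × (25) = 61975/12 ≈ 5164.583 → 5165.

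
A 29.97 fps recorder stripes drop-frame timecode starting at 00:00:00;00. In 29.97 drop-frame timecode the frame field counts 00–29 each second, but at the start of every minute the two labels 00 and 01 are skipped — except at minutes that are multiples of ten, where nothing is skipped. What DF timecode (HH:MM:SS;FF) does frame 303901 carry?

02:49:00;07

Each 10-minute DF block holds 10 × 60 × 30 − 9 × 2 = 17982 frames. 303901 ÷ 17982 → 16 full blocks, remainder 16189.
Within the partial block the first minute is 1800 frames and each further minute 1798, so 9 further minute boundaries passed. Total skipped labels = 18 × 16 + 2 × 9 = 306.
Non-drop label index = 303901 + 306 = 304207; at 30 labels/s that is 02:49:00:07, i.e. DF 02:49:00;07.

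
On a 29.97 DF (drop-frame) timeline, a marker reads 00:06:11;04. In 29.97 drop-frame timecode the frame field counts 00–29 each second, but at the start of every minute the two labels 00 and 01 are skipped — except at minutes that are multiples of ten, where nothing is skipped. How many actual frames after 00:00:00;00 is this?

As if non-drop at 30 labels/s: (0 × 3600 + 6 × 60 + 11) × 30 + 4 = 11134.
Minute boundaries passed: 6; those not divisible by 10: 6 − 0 = 6; dropped labels = 2 × 6 = 12.
Actual frame index = 11134 − 12 = 11122.

11122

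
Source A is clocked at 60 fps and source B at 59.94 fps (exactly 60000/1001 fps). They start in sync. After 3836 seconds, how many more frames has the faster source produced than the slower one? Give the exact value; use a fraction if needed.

32880/143 frames

A emits 60 × 3836 = 230160 frames; B emits 60000/1001 × 3836 = 32880000/143.
Difference = 32880/143 frames (≈ 229.9301); B is behind A.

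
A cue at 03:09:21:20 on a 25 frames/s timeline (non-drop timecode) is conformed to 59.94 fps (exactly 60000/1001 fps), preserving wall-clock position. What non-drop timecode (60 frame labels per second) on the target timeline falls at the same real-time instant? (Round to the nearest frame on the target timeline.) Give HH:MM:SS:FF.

03:09:10:27

Source frame index: (3×3600 + 9×60 + 21) × 25 + 20 = 284045.
Real time: 284045 / (25) = 56809/5 s.
Target frame: (56809/5) × (60000/1001) = 681708000/1001 ≈ 681026.973 → 681027.
At 60 labels/s: frame 681027 → 03:09:10:27.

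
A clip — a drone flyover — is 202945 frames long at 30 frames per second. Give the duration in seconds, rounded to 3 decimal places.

Running time = 202945 × 1/30 = 40589/6 s ≈ 6764.833 s.

6764.833 seconds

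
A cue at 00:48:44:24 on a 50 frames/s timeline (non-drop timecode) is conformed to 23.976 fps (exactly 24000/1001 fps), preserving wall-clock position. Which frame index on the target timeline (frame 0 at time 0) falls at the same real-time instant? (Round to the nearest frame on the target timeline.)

frame 70117

Source frame index: (0×3600 + 48×60 + 44) × 50 + 24 = 146224.
Real time: 146224 / (50) = 73112/25 s.
Target frame: (73112/25) × (24000/1001) = 5399040/77 ≈ 70117.403 → 70117.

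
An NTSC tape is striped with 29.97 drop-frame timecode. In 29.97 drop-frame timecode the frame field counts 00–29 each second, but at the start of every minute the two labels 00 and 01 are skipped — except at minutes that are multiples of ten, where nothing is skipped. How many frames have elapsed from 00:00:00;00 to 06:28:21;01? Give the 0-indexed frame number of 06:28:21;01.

698331

As if non-drop at 30 labels/s: (6 × 3600 + 28 × 60 + 21) × 30 + 1 = 699031.
Minute boundaries passed: 388; those not divisible by 10: 388 − 38 = 350; dropped labels = 2 × 350 = 700.
Actual frame index = 699031 − 700 = 698331.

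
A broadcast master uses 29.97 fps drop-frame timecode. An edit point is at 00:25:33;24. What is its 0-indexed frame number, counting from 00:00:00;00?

As if non-drop at 30 labels/s: (0 × 3600 + 25 × 60 + 33) × 30 + 24 = 46014.
Minute boundaries passed: 25; those not divisible by 10: 25 − 2 = 23; dropped labels = 2 × 23 = 46.
Actual frame index = 46014 − 46 = 45968.

45968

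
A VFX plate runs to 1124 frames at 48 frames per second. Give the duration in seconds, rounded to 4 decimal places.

23.4167 seconds

Running time = 1124 × 1/48 = 281/12 s ≈ 23.4167 s.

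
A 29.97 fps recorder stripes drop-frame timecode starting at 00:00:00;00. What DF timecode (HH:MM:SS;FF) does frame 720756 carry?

Ten DF minutes hold 17982 frames, so frame 720756 lies in block 40 (frames 719280–737261) with 1476 frames into that block.
The block's first minute is 1800 frames and the rest 1798 each; 1476 frames reaches minute 0, so 40 × 18 + 0 × 2 = 720 labels have been skipped so far.
Adding those back, label number 720756 + 720 = 721476 at 30 labels/s is 24049 s + 6 f = 6 h 40 min 49 s frame 6, i.e. 06:40:49;06.

06:40:49;06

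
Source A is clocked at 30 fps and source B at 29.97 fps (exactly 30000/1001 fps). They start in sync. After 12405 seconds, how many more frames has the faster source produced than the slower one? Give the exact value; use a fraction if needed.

372150/1001 frames

A emits 30 × 12405 = 372150 frames; B emits 30000/1001 × 12405 = 372150000/1001.
Difference = 372150/1001 frames (≈ 371.7782); B is behind A.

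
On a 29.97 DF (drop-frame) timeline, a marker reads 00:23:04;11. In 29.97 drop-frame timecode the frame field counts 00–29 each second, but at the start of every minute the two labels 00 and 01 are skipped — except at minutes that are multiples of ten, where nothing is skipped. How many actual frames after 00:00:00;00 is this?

As if non-drop at 30 labels/s: (0 × 3600 + 23 × 60 + 4) × 30 + 11 = 41531.
Minute boundaries passed: 23; those not divisible by 10: 23 − 2 = 21; dropped labels = 2 × 21 = 42.
Actual frame index = 41531 − 42 = 41489.

41489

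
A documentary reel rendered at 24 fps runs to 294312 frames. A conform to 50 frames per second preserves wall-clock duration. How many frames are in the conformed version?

613150 frames

Target frames = source frames × (target rate / source rate) = 294312 × (50)/(24) = 294312 × 25/12 = 613150.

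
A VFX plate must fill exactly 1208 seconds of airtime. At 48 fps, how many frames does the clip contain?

57984 frames

Frames = 1208 × 48 = 57984.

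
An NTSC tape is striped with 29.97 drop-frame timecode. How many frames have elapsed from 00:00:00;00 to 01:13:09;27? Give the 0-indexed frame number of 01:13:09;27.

131565

As if non-drop at 30 labels/s: (1 × 3600 + 13 × 60 + 9) × 30 + 27 = 131697.
Minute boundaries passed: 73; those not divisible by 10: 73 − 7 = 66; dropped labels = 2 × 66 = 132.
Actual frame index = 131697 − 132 = 131565.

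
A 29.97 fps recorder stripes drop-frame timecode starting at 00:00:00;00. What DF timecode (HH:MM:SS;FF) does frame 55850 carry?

Each 10-minute DF block holds 10 × 60 × 30 − 9 × 2 = 17982 frames. 55850 ÷ 17982 → 3 full blocks, remainder 1904.
Within the partial block the first minute is 1800 frames and each further minute 1798, so 1 further minute boundary passed. Total skipped labels = 18 × 3 + 2 × 1 = 56.
Non-drop label index = 55850 + 56 = 55906; at 30 labels/s that is 00:31:03:16, i.e. DF 00:31:03;16.

00:31:03;16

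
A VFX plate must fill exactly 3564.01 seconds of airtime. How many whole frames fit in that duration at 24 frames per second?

85536 frames

Frames = 3564.01 × 24 = 2138406/25 ≈ 85536.2400.
Complete frames: 85536.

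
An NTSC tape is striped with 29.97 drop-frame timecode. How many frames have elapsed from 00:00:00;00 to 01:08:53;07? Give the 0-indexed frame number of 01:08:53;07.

123873

Complete 10-minute blocks: 6, each 17982 frames → 107892.
Remaining 8 whole minutes in the current block: 1800 + 7 × 1798 = 14386 frames.
Within the current minute: 53 × 30 + 7 − 2 = 1595 (labels ;00/;01 skipped at this minute). Total = 107892 + 14386 + 1595 = 123873.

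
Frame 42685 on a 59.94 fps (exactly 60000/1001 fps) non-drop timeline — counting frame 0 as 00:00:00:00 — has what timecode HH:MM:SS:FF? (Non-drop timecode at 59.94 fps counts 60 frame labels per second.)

42685 ÷ 60 = 711 full seconds, remainder 25 frames.
711 s = 0 h 11 min 51 s.
Timecode: 00:11:51:25.

00:11:51:25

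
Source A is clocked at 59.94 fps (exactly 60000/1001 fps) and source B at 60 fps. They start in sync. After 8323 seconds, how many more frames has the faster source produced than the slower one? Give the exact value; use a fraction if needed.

71340/143 frames

A emits 60000/1001 × 8323 = 71340000/143 frames; B emits 60 × 8323 = 499380.
Difference = 71340/143 frames (≈ 498.8811); B is ahead of A.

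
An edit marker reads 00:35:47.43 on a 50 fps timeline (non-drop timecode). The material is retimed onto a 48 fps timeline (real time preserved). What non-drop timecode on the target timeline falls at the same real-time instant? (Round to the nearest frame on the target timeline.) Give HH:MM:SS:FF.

00:35:47:41

Source frame index: (0×3600 + 35×60 + 47) × 50 + 43 = 107393.
Real time: 107393 / (50) = 107393/50 s.
Target frame: (107393/50) × (48) = 2577432/25 ≈ 103097.280 → 103097.
At 48 labels/s: frame 103097 → 00:35:47:41.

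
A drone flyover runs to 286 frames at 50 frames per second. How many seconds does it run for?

5.72 seconds

Running time = 286 / (50) = 5.72 s.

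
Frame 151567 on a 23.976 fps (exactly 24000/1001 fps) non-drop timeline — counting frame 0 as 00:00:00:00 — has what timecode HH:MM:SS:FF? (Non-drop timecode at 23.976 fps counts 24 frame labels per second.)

01:45:15:07

151567 ÷ 24 = 6315 full seconds, remainder 7 frames.
6315 s = 1 h 45 min 15 s.
Timecode: 01:45:15:07.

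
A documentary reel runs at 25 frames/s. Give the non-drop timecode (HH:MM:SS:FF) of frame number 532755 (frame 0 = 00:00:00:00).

532755 ÷ 25 = 21310 full seconds, remainder 5 frames.
21310 s = 5 h 55 min 10 s.
Timecode: 05:55:10:05.

05:55:10:05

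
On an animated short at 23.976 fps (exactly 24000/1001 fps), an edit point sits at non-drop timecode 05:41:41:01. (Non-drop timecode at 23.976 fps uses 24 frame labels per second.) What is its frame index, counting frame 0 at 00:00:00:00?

frame 492025

Total seconds to the label: (5 × 3600 + 41 × 60 + 41) = 20501.
Frame index = 20501 × 24 + 1 = 492025.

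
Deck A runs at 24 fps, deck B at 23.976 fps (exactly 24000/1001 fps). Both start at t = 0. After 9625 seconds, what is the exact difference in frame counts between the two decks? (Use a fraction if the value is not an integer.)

3000/13 frames

A emits 24 × 9625 = 231000 frames; B emits 24000/1001 × 9625 = 3000000/13.
Difference = 3000/13 frames (≈ 230.7692); B is behind A.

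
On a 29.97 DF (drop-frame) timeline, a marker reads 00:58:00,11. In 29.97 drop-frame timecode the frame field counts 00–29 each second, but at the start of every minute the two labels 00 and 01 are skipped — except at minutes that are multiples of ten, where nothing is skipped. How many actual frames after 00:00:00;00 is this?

104305

As if non-drop at 30 labels/s: (0 × 3600 + 58 × 60 + 0) × 30 + 11 = 104411.
Minute boundaries passed: 58; those not divisible by 10: 58 − 5 = 53; dropped labels = 2 × 53 = 106.
Actual frame index = 104411 − 106 = 104305.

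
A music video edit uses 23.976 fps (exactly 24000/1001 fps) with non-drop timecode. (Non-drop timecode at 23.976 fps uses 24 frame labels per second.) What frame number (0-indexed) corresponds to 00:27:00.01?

frame 38881

Total seconds to the label: (0 × 3600 + 27 × 60 + 0) = 1620.
Frame index = 1620 × 24 + 1 = 38881.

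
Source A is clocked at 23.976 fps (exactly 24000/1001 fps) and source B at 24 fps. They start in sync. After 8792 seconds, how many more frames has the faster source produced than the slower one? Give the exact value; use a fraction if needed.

30144/143 frames

A emits 24000/1001 × 8792 = 30144000/143 frames; B emits 24 × 8792 = 211008.
Difference = 30144/143 frames (≈ 210.7972); B is ahead of A.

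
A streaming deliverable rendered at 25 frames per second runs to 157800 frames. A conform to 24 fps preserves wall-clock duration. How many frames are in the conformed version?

Target frames = source frames × (target rate / source rate) = 157800 × (24)/(25) = 157800 × 24/25 = 151488.

151488 frames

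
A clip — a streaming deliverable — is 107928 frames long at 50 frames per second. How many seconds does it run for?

2158.56 seconds

Running time = 107928 / (50) = 2158.56 s.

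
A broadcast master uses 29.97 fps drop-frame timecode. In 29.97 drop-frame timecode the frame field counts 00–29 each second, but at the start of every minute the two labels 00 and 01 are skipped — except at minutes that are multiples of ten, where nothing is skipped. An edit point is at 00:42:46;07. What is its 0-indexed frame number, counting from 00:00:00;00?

76911

As if non-drop at 30 labels/s: (0 × 3600 + 42 × 60 + 46) × 30 + 7 = 76987.
Minute boundaries passed: 42; those not divisible by 10: 42 − 4 = 38; dropped labels = 2 × 38 = 76.
Actual frame index = 76987 − 76 = 76911.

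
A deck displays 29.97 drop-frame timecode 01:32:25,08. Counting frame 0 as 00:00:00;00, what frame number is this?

Complete 10-minute blocks: 9, each 17982 frames → 161838.
Remaining 2 whole minutes in the current block: 1800 + 1 × 1798 = 3598 frames.
Within the current minute: 25 × 30 + 8 − 2 = 756 (labels ;00/;01 skipped at this minute). Total = 161838 + 3598 + 756 = 166192.

166192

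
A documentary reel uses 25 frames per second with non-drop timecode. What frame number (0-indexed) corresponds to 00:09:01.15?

Total seconds to the label: (0 × 3600 + 9 × 60 + 1) = 541.
Frame index = 541 × 25 + 15 = 13540.

frame 13540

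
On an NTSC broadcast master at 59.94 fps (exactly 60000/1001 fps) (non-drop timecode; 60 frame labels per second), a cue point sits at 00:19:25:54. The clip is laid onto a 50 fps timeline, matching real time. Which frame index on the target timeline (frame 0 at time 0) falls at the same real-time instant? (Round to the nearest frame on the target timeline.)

Source frame index: (0×3600 + 19×60 + 25) × 60 + 54 = 69954.
Real time: 69954 / (60000/1001) = 11670659/10000 s.
Target frame: (11670659/10000) × (50) = 11670659/200 ≈ 58353.295 → 58353.

frame 58353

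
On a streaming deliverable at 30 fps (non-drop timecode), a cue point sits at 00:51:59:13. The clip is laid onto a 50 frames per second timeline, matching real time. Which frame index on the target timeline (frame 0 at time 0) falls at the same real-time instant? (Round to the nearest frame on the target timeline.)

Source frame index: (0×3600 + 51×60 + 59) × 30 + 13 = 93583.
Real time: 93583 / (30) = 93583/30 s.
Target frame: (93583/30) × (50) = 467915/3 ≈ 155971.667 → 155972.

frame 155972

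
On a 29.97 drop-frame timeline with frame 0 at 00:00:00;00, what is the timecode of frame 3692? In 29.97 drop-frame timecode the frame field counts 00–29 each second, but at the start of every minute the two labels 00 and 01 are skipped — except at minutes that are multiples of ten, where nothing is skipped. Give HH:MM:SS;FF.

00:02:03;06

Ten DF minutes hold 17982 frames, so frame 3692 lies in block 0 (frames 0–17981) with 3692 frames into that block.
The block's first minute is 1800 frames and the rest 1798 each; 3692 frames reaches minute 2, so 0 × 18 + 2 × 2 = 4 labels have been skipped so far.
Adding those back, label number 3692 + 4 = 3696 at 30 labels/s is 123 s + 6 f = 0 h 2 min 3 s frame 6, i.e. 00:02:03;06.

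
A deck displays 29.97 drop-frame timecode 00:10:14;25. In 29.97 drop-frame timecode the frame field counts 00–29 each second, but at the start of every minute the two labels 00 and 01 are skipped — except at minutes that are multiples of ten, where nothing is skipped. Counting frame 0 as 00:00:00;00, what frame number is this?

As if non-drop at 30 labels/s: (0 × 3600 + 10 × 60 + 14) × 30 + 25 = 18445.
Minute boundaries passed: 10; those not divisible by 10: 10 − 1 = 9; dropped labels = 2 × 9 = 18.
Actual frame index = 18445 − 18 = 18427.

18427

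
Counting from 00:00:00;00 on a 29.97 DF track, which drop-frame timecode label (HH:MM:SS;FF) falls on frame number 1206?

Each 10-minute DF block holds 10 × 60 × 30 − 9 × 2 = 17982 frames. 1206 ÷ 17982 → 0 full blocks, remainder 1206.
Within the partial block the first minute is 1800 frames and each further minute 1798, so 0 further minute boundaries passed. Total skipped labels = 18 × 0 + 2 × 0 = 0.
Non-drop label index = 1206 + 0 = 1206; at 30 labels/s that is 00:00:40:06, i.e. DF 00:00:40;06.

00:00:40;06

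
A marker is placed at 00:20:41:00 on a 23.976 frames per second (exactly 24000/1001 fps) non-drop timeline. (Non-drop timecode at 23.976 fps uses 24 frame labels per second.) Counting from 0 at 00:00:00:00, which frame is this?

Total seconds to the label: (0 × 3600 + 20 × 60 + 41) = 1241.
Frame index = 1241 × 24 + 0 = 29784.

29784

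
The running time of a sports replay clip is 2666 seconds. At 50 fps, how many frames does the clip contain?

133300 frames

Frames = 2666 × 50 = 133300.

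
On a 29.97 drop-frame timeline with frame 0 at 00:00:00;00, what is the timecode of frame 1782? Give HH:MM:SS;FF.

Each 10-minute DF block holds 10 × 60 × 30 − 9 × 2 = 17982 frames. 1782 ÷ 17982 → 0 full blocks, remainder 1782.
Within the partial block the first minute is 1800 frames and each further minute 1798, so 0 further minute boundaries passed. Total skipped labels = 18 × 0 + 2 × 0 = 0.
Non-drop label index = 1782 + 0 = 1782; at 30 labels/s that is 00:00:59:12, i.e. DF 00:00:59;12.

00:00:59;12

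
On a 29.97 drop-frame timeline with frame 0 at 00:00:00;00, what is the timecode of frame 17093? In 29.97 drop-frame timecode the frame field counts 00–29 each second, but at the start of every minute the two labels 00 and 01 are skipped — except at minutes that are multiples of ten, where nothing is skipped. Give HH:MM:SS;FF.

Each 10-minute DF block holds 10 × 60 × 30 − 9 × 2 = 17982 frames. 17093 ÷ 17982 → 0 full blocks, remainder 17093.
Within the partial block the first minute is 1800 frames and each further minute 1798, so 9 further minute boundaries passed. Total skipped labels = 18 × 0 + 2 × 9 = 18.
Non-drop label index = 17093 + 18 = 17111; at 30 labels/s that is 00:09:30:11, i.e. DF 00:09:30;11.

00:09:30;11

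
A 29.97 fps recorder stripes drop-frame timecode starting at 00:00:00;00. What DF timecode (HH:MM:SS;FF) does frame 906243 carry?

Each 10-minute DF block holds 10 × 60 × 30 − 9 × 2 = 17982 frames. 906243 ÷ 17982 → 50 full blocks, remainder 7143.
Within the partial block the first minute is 1800 frames and each further minute 1798, so 3 further minute boundaries passed. Total skipped labels = 18 × 50 + 2 × 3 = 906.
Non-drop label index = 906243 + 906 = 907149; at 30 labels/s that is 08:23:58:09, i.e. DF 08:23:58;09.

08:23:58;09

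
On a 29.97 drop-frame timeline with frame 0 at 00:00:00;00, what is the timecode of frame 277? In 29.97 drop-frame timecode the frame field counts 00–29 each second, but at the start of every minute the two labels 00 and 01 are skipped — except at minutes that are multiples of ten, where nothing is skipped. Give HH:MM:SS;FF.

Ten DF minutes hold 17982 frames, so frame 277 lies in block 0 (frames 0–17981) with 277 frames into that block.
The block's first minute is 1800 frames and the rest 1798 each; 277 frames reaches minute 0, so 0 × 18 + 0 × 2 = 0 labels have been skipped so far.
Adding those back, label number 277 + 0 = 277 at 30 labels/s is 9 s + 7 f = 0 h 0 min 9 s frame 7, i.e. 00:00:09;07.

00:00:09;07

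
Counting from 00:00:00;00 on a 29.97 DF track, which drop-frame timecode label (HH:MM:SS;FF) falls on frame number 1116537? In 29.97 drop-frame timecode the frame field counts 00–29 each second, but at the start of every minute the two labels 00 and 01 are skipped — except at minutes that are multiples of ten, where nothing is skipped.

10:20:55;03

Ten DF minutes hold 17982 frames, so frame 1116537 lies in block 62 (frames 1114884–1132865) with 1653 frames into that block.
The block's first minute is 1800 frames and the rest 1798 each; 1653 frames reaches minute 0, so 62 × 18 + 0 × 2 = 1116 labels have been skipped so far.
Adding those back, label number 1116537 + 1116 = 1117653 at 30 labels/s is 37255 s + 3 f = 10 h 20 min 55 s frame 3, i.e. 10:20:55;03.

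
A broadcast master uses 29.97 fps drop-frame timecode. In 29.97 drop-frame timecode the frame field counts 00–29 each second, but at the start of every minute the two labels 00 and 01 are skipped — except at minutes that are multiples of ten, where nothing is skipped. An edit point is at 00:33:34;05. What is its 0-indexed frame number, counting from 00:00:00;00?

60365

Complete 10-minute blocks: 3, each 17982 frames → 53946.
Remaining 3 whole minutes in the current block: 1800 + 2 × 1798 = 5396 frames.
Within the current minute: 34 × 30 + 5 − 2 = 1023 (labels ;00/;01 skipped at this minute). Total = 53946 + 5396 + 1023 = 60365.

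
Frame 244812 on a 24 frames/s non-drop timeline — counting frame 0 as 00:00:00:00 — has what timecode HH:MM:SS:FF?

02:50:00:12

244812 ÷ 24 = 10200 full seconds, remainder 12 frames.
10200 s = 2 h 50 min 0 s.
Timecode: 02:50:00:12.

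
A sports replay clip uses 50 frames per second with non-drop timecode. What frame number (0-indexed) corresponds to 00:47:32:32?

frame 142632

Total seconds to the label: (0 × 3600 + 47 × 60 + 32) = 2852.
Frame index = 2852 × 50 + 32 = 142632.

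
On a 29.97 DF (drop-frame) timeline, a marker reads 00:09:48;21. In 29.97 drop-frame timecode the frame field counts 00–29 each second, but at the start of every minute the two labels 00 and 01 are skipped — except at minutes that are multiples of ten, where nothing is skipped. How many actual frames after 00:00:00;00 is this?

Complete 10-minute blocks: 0, each 17982 frames → 0.
Remaining 9 whole minutes in the current block: 1800 + 8 × 1798 = 16184 frames.
Within the current minute: 48 × 30 + 21 − 2 = 1459 (labels ;00/;01 skipped at this minute). Total = 0 + 16184 + 1459 = 17643.

17643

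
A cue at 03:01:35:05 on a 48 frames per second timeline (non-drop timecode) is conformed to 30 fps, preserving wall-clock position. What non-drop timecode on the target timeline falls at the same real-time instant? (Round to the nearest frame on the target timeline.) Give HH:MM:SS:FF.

Source frame index: (3×3600 + 1×60 + 35) × 48 + 5 = 522965.
Real time: 522965 / (48) = 522965/48 s.
Target frame: (522965/48) × (30) = 2614825/8 ≈ 326853.125 → 326853.
At 30 labels/s: frame 326853 → 03:01:35:03.

03:01:35:03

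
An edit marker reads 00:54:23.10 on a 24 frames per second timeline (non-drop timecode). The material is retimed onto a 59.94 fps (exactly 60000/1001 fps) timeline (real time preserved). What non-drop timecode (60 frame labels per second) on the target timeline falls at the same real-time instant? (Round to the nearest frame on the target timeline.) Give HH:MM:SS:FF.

00:54:20:09

Source frame index: (0×3600 + 54×60 + 23) × 24 + 10 = 78322.
Real time: 78322 / (24) = 39161/12 s.
Target frame: (39161/12) × (60000/1001) = 195805000/1001 ≈ 195609.391 → 195609.
At 60 labels/s: frame 195609 → 00:54:20:09.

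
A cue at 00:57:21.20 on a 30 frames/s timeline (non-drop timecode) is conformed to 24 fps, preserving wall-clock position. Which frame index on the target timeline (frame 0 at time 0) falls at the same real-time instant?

Source frame index: (0×3600 + 57×60 + 21) × 30 + 20 = 103250.
Real time: 103250 / (30) = 10325/3 s.
Target frame: (10325/3) × (24) = 82600.

frame 82600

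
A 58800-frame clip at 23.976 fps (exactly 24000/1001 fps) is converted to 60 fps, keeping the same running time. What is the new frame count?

Target frames = source frames × (target rate / source rate) = 58800 × (60)/(24000/1001) = 58800 × 1001/400 = 147147.

147147 frames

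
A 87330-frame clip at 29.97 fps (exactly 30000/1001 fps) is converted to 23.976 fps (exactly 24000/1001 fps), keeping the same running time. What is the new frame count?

69864 frames

Target frames = source frames × (target rate / source rate) = 87330 × (24000/1001)/(30000/1001) = 87330 × 4/5 = 69864.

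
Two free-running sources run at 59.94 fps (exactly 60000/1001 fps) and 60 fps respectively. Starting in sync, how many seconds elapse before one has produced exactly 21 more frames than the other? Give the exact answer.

The gap grows by |60 − 60000/1001| = 60/1001 frames per second.
Time for a 21-frame gap: 21 ÷ (60/1001) = 350.35 s.

350.35 seconds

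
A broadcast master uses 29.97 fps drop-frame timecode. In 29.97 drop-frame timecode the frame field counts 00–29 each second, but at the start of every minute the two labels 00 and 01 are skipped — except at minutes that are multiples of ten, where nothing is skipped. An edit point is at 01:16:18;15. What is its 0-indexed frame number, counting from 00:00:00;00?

As if non-drop at 30 labels/s: (1 × 3600 + 16 × 60 + 18) × 30 + 15 = 137355.
Minute boundaries passed: 76; those not divisible by 10: 76 − 7 = 69; dropped labels = 2 × 69 = 138.
Actual frame index = 137355 − 138 = 137217.

137217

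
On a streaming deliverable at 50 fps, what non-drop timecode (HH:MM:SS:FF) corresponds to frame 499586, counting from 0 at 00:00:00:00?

02:46:31:36

499586 ÷ 50 = 9991 full seconds, remainder 36 frames.
9991 s = 2 h 46 min 31 s.
Timecode: 02:46:31:36.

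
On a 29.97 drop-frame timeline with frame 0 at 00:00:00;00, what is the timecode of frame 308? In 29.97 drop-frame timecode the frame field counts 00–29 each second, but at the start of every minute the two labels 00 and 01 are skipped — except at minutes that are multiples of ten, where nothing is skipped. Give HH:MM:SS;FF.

Ten DF minutes hold 17982 frames, so frame 308 lies in block 0 (frames 0–17981) with 308 frames into that block.
The block's first minute is 1800 frames and the rest 1798 each; 308 frames reaches minute 0, so 0 × 18 + 0 × 2 = 0 labels have been skipped so far.
Adding those back, label number 308 + 0 = 308 at 30 labels/s is 10 s + 8 f = 0 h 0 min 10 s frame 8, i.e. 00:00:10;08.

00:00:10;08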